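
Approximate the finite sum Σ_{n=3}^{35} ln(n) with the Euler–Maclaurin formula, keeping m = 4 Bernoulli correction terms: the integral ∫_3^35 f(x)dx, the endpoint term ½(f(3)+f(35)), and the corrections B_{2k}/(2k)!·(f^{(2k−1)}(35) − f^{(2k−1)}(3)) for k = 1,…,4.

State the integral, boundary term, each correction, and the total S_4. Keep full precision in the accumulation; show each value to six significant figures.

The integral term ∫_3^35 ln(x) dx = 89.1413.
½[f(3) + f(35)] = ½[1.09861 + 3.55535] = 2.32698.
Running total after boundary: 91.4683.
Correction k=1: B_{2}/2! · (f^{(1)}(35) − f^{(1)}(3)) = 1/12 · (0.0285714 − 0.333333) = -0.0253968.
Running total after k=1: 91.4429.
Correction k=2: B_{4}/4! · (f^{(3)}(35) − f^{(3)}(3)) = −1/720 · (4.66472e-05 − 0.0740741) = 0.000102816.
Running total after k=2: 91.4430.
Correction k=3: B_{6}/6! · (f^{(5)}(35) − f^{(5)}(3)) = 1/30240 · (4.56952e-07 − 0.0987654) = -3.26604e-06.
Running total after k=3: 91.4430.
Correction k=4: B_{8}/8! · (f^{(7)}(35) − f^{(7)}(3)) = −1/1209600 · (1.11907e-08 − 0.329218) = 2.72171e-07.

S_4 ≈ 91.4430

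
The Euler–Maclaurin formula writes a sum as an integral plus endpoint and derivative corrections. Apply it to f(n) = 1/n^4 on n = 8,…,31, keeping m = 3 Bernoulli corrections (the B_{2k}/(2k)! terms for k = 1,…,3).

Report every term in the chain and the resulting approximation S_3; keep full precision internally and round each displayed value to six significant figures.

S_3 ≈ 0.000772547

Integral: ∫_8^31 1/x^4 dx = 0.000639853.
Endpoint term: (f(8) + f(31))/2 = (0.000244141 + 1.08281e-06)/2 = 0.000122612.
Integral + boundary = 0.000762464.
k=1: B_{2}/(2)! × [f^{(1)}(31) − f^{(1)}(8)] = 1/12 × (-1.39718e-07 − (-0.000122070)) = 1.01609e-05.
After k=1: 0.000772625.
k=2: B_{4}/(4)! × [f^{(3)}(31) − f^{(3)}(8)] = −1/720 × (-4.36164e-09 − (-5.72205e-05)) = -7.94668e-08.
After k=2: 0.000772546.
k=3: B_{6}/(6)! × [f^{(5)}(31) − f^{(5)}(8)] = 1/30240 × (-2.54164e-10 − (-5.00679e-05)) = 1.65568e-09.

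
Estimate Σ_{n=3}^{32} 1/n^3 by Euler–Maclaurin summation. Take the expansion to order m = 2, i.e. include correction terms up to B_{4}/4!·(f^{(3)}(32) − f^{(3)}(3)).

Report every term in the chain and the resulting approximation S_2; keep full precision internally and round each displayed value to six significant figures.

The integral term ∫_3^32 1/x^3 dx = 0.0550673.
Endpoint term: (f(3) + f(32))/2 = (0.0370370 + 3.05176e-05)/2 = 0.0185338.
So far: 0.0736011.
Correction k=1: B_{2}/2! · (f^{(1)}(32) − f^{(1)}(3)) = 1/12 · (-2.86102e-06 − (-0.0370370)) = 0.00308618.
Running total after k=1: 0.0766872.
Correction k=2: B_{4}/4! · (f^{(3)}(32) − f^{(3)}(3)) = −1/720 · (-5.58794e-08 − (-0.0823045)) = -0.000114312.

S_2 ≈ 0.0765729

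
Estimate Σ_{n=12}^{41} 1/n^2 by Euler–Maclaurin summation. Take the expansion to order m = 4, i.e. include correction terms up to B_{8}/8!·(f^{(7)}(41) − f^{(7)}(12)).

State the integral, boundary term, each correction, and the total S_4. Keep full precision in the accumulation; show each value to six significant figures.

The integral term ∫_12^41 1/x^2 dx = 0.0589431.
Boundary: ½(f(12) + f(41)) = ½(0.00694444 + 0.000594884) = 0.00376966.
Running total after boundary: 0.0627128.
k=1: B_{2}/(2)! × [f^{(1)}(41) − f^{(1)}(12)] = 1/12 × (-2.90187e-05 − (-0.00115741)) = 9.40324e-05.
After k=1: 0.0628068.
k=2: B_{4}/(4)! × [f^{(3)}(41) − f^{(3)}(12)] = −1/720 × (-2.07153e-07 − (-9.64506e-05)) = -1.33671e-07.
After k=2: 0.0628067.
k=3: B_{6}/(6)! × [f^{(5)}(41) − f^{(5)}(12)] = 1/30240 × (-3.69697e-09 − (-2.00939e-05)) = 6.64358e-10.
After k=3: 0.0628067.
k=4: B_{8}/(8)! × [f^{(7)}(41) − f^{(7)}(12)] = −1/1209600 × (-1.23159e-10 − (-7.81429e-06)) = -6.46012e-12.

S_4 ≈ 0.0628067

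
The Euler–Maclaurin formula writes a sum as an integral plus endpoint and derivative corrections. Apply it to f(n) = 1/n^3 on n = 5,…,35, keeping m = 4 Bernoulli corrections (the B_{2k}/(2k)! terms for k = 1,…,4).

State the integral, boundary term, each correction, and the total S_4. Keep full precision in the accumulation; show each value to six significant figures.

S_4 ≈ 0.0239982

Integral: ∫_5^35 1/x^3 dx = 0.0195918.
Endpoint term: (f(5) + f(35))/2 = (0.00800000 + 2.33236e-05)/2 = 0.00401166.
So far: 0.0236035.
k=1: B_{2}/(2)! × [f^{(1)}(35) − f^{(1)}(5)] = 1/12 × (-1.99917e-06 − (-0.00480000)) = 0.000399833.
Running total after k=1: 0.0240033.
k=2: B_{4}/(4)! × [f^{(3)}(35) − f^{(3)}(5)] = −1/720 × (-3.26395e-08 − (-0.00384000)) = -5.33329e-06.
Running total after k=2: 0.0239980.
k=3: B_{6}/(6)! × [f^{(5)}(35) − f^{(5)}(5)] = 1/30240 × (-1.11907e-09 − (-0.00645120)) = 2.13333e-07.
Running total after k=3: 0.0239982.
k=4: B_{8}/(8)! × [f^{(7)}(35) − f^{(7)}(5)] = −1/1209600 × (-6.57737e-11 − (-0.0185795)) = -1.53600e-08.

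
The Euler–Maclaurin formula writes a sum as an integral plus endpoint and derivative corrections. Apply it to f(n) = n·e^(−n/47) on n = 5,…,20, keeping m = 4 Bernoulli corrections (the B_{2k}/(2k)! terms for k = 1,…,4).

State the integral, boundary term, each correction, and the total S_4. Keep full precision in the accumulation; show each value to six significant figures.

S_4 ≈ 148.472

∫_5^20 x·e^(−x/47) dx evaluates to 139.726.
Boundary: ½(f(5) + f(20)) = ½(4.49540 + 13.0684) = 8.78192.
Running total after boundary: 148.508.
k=1: B_{2}/(2)! × [f^{(1)}(20) − f^{(1)}(5)] = 1/12 × (0.375370 − 0.803433) = -0.0356719.
After k=1: 148.472.
k=2: B_{4}/(4)! × [f^{(3)}(20) − f^{(3)}(5)] = −1/720 × (0.000761528 − 0.00117772) = 5.78052e-07.
After k=2: 148.472.
k=3: B_{6}/(6)! × [f^{(5)}(20) − f^{(5)}(5)] = 1/30240 × (6.12552e-07 − 9.01648e-07) = -9.56005e-12.
After k=3: 148.472.
k=4: B_{8}/(8)! × [f^{(7)}(20) − f^{(7)}(5)] = −1/1209600 × (3.98536e-10 − 5.74988e-10) = 1.45876e-16.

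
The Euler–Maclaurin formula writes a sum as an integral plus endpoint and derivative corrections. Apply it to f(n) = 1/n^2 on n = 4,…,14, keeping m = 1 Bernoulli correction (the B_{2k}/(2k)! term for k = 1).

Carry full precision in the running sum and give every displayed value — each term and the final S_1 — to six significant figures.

Integral: ∫_4^14 1/x^2 dx = 0.178571.
½[f(4) + f(14)] = ½[0.0625000 + 0.00510204] = 0.0338010.
Integral + boundary = 0.212372.
k=1: B_{2}/(2)! × [f^{(1)}(14) − f^{(1)}(4)] = 1/12 × (-0.000728863 − (-0.0312500)) = 0.00254343.

S_1 ≈ 0.214916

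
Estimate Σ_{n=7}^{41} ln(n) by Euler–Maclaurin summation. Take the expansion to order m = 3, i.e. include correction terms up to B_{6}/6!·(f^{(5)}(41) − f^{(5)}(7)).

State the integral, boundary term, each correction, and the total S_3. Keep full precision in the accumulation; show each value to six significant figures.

∫_7^41 ln(x) dx evaluates to 104.635.
Boundary: ½(f(7) + f(41)) = ½(1.94591 + 3.71357) = 2.82974.
Integral + boundary = 107.465.
Correction k=1: B_{2}/2! · (f^{(1)}(41) − f^{(1)}(7)) = 1/12 · (0.0243902 − 0.142857) = -0.00987224.
Partial sum through k=1: 107.455.
Correction k=2: B_{4}/4! · (f^{(3)}(41) − f^{(3)}(7)) = −1/720 · (2.90187e-05 − 0.00583090) = 8.05817e-06.
Partial sum through k=2: 107.455.
Correction k=3: B_{6}/6! · (f^{(5)}(41) − f^{(5)}(7)) = 1/30240 · (2.07153e-07 − 0.00142798) = -4.72146e-08.

S_3 ≈ 107.455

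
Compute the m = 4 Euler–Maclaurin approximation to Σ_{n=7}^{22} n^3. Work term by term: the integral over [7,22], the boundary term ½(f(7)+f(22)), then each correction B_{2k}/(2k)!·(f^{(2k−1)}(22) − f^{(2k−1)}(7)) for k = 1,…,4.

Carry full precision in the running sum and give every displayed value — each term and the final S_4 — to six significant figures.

Integral: ∫_7^22 x^3 dx = 57963.8.
Endpoint term: (f(7) + f(22))/2 = (343.000 + 10648.0)/2 = 5495.50.
Integral + boundary = 63459.2.
Correction k=1: B_{2}/2! · (f^{(1)}(22) − f^{(1)}(7)) = 1/12 · (1452.00 − 147.000) = 108.750.
After k=1: 63568.0.
Correction k=2: B_{4}/4! · (f^{(3)}(22) − f^{(3)}(7)) = −1/720 · (6.00000 − 6.00000) = 0.00000.
After k=2: 63568.0.
Correction k=3: B_{6}/6! · (f^{(5)}(22) − f^{(5)}(7)) = 1/30240 · (0.00000 − 0.00000) = 0.00000.
After k=3: 63568.0.
Correction k=4: B_{8}/8! · (f^{(7)}(22) − f^{(7)}(7)) = −1/1209600 · (0.00000 − 0.00000) = 0.00000.

S_4 ≈ 63568.0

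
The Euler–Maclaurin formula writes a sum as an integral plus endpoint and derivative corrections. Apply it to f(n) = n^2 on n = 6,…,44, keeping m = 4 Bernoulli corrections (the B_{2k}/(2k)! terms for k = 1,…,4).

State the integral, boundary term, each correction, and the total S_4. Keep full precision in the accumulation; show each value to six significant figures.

S_4 ≈ 29315.0

The integral term ∫_6^44 x^2 dx = 28322.7.
Endpoint term: (f(6) + f(44))/2 = (36.0000 + 1936.00)/2 = 986.000.
Running total after boundary: 29308.7.
Order-1 term: 1/12 · (88.0000 − 12.0000) = 6.33333.
Partial sum through k=1: 29315.0.
Order-2 term: −1/720 · (0.00000 − 0.00000) = 0.00000.
Partial sum through k=2: 29315.0.
Order-3 term: 1/30240 · (0.00000 − 0.00000) = 0.00000.
Partial sum through k=3: 29315.0.
Order-4 term: −1/1209600 · (0.00000 − 0.00000) = 0.00000.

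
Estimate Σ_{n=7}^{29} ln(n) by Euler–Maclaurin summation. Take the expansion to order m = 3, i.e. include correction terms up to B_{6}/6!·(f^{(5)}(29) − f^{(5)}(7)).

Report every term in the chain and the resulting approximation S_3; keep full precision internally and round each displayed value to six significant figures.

S_3 ≈ 64.6778

The integral term ∫_7^29 ln(x) dx = 62.0302.
Boundary: ½(f(7) + f(29)) = ½(1.94591 + 3.36730) = 2.65660.
Running total after boundary: 64.6868.
Order-1 term: 1/12 · (0.0344828 − 0.142857) = -0.00903120.
Running total after k=1: 64.6778.
Order-2 term: −1/720 · (8.20042e-05 − 0.00583090) = 7.98458e-06.
Running total after k=2: 64.6778.
Order-3 term: 1/30240 · (1.17010e-06 − 0.00142798) = -4.71827e-08.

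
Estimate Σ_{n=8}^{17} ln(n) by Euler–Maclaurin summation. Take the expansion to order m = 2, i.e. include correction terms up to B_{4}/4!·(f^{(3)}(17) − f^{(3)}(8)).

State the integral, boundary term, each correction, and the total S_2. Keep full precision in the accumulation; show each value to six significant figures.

∫_8^17 ln(x) dx evaluates to 22.5291.
Boundary: ½(f(8) + f(17)) = ½(2.07944 + 2.83321) = 2.45633.
Running total after boundary: 24.9854.
Order-1 term: 1/12 · (0.0588235 − 0.125000) = -0.00551471.
After k=1: 24.9799.
Order-2 term: −1/720 · (0.000407083 − 0.00390625) = 4.85995e-06.

S_2 ≈ 24.9799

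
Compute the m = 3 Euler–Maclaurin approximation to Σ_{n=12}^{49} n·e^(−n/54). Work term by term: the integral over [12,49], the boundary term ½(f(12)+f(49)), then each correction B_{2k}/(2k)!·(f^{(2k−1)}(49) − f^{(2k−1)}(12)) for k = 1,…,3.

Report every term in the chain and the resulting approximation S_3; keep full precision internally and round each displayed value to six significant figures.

S_3 ≈ 623.820

∫_12^49 x·e^(−x/54) dx evaluates to 609.176.
Endpoint term: (f(12) + f(49))/2 = (9.60885 + 19.7749)/2 = 14.6919.
Running total after boundary: 623.868.
Correction k=1: B_{2}/2! · (f^{(1)}(49) − f^{(1)}(12)) = 1/12 · (0.0373675 − 0.622796) = -0.0487857.
Partial sum through k=1: 623.820.
Correction k=2: B_{4}/4! · (f^{(3)}(49) − f^{(3)}(12)) = −1/720 · (0.000289611 − 0.000762781) = 6.57181e-07.
Partial sum through k=2: 623.820.
Correction k=3: B_{6}/6! · (f^{(5)}(49) − f^{(5)}(12)) = 1/30240 · (1.94241e-07 − 4.49926e-07) = -8.45518e-12.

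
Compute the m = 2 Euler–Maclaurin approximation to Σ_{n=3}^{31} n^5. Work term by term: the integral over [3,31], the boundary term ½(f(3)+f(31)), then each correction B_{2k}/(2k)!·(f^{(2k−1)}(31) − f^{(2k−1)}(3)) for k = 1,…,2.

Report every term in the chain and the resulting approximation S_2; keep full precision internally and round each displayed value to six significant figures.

The integral term ∫_3^31 x^5 dx = 1.47917e+08.
½[f(3) + f(31)] = ½[243.000 + 2.86292e+07] = 1.43147e+07.
So far: 1.62232e+08.
k=1: B_{2}/(2)! × [f^{(1)}(31) − f^{(1)}(3)] = 1/12 × (4.61760e+06 − 405.000) = 384767.
Partial sum through k=1: 1.62617e+08.
k=2: B_{4}/(4)! × [f^{(3)}(31) − f^{(3)}(3)] = −1/720 × (57660.0 − 540.000) = -79.3333.

S_2 ≈ 1.62617e+08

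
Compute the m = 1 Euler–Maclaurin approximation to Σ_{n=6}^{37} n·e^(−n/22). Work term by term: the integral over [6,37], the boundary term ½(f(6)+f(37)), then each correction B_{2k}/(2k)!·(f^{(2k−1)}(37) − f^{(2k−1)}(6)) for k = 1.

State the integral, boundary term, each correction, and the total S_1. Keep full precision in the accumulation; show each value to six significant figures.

S_1 ≈ 233.156

∫_6^37 x·e^(−x/22) dx evaluates to 227.487.
½[f(6) + f(37)] = ½[4.56780 + 6.88331] = 5.72556.
So far: 233.213.
k=1: B_{2}/(2)! × [f^{(1)}(37) − f^{(1)}(6)] = 1/12 × (-0.126842 − 0.553673) = -0.0567096.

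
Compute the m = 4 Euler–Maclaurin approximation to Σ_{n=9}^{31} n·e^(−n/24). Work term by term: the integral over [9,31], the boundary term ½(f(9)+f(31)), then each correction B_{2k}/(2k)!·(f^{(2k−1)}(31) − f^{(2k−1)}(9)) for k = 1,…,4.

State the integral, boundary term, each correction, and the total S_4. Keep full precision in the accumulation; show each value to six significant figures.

Integral: ∫_9^31 x·e^(−x/24) dx = 181.581.
½[f(9) + f(31)] = ½[6.18560 + 8.51918] = 7.35239.
So far: 188.933.
k=1: B_{2}/(2)! × [f^{(1)}(31) − f^{(1)}(9)] = 1/12 × (-0.0801536 − 0.429556) = -0.0424758.
Partial sum through k=1: 188.891.
k=2: B_{4}/(4)! × [f^{(3)}(31) − f^{(3)}(9)] = −1/720 × (0.000815054 − 0.00313218) = 3.21823e-06.
Partial sum through k=2: 188.891.
k=3: B_{6}/(6)! × [f^{(5)}(31) − f^{(5)}(9)] = 1/30240 × (3.07164e-06 − 9.58090e-06) = -2.15253e-10.
Partial sum through k=3: 188.891.
k=4: B_{8}/(8)! × [f^{(7)}(31) − f^{(7)}(9)] = −1/1209600 × (8.20877e-09 − 2.38264e-08) = 1.29114e-14.

S_4 ≈ 188.891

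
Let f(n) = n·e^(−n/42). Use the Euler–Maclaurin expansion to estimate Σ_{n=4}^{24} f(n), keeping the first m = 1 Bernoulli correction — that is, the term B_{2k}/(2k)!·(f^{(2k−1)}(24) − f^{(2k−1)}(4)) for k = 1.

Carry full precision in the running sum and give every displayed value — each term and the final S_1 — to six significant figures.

Integral: ∫_4^24 x·e^(−x/42) dx = 191.092.
½[f(4) + f(24)] = ½[3.63663 + 13.5532] = 8.59493.
Running total after boundary: 199.687.
Correction k=1: B_{2}/2! · (f^{(1)}(24) − f^{(1)}(4)) = 1/12 · (0.242022 − 0.822570) = -0.0483790.

S_1 ≈ 199.638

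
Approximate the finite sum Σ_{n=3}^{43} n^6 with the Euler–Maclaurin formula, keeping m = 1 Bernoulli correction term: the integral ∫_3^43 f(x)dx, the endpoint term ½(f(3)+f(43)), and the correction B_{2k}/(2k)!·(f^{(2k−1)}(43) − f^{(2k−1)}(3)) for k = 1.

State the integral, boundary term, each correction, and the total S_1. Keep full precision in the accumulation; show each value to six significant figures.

S_1 ≈ 4.20654e+10

∫_3^43 x^6 dx evaluates to 3.88312e+10.
Boundary: ½(f(3) + f(43)) = ½(729.000 + 6.32136e+09) = 3.16068e+09.
Running total after boundary: 4.19919e+10.
Correction k=1: B_{2}/2! · (f^{(1)}(43) − f^{(1)}(3)) = 1/12 · (8.82051e+08 − 1458.00) = 7.35041e+07.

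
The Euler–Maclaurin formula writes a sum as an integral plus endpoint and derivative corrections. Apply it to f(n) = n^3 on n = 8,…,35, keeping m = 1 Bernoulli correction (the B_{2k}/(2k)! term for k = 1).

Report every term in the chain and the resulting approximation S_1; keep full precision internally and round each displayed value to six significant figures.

Integral: ∫_8^35 x^3 dx = 374132.
Endpoint term: (f(8) + f(35))/2 = (512.000 + 42875.0)/2 = 21693.5.
So far: 395826.
Order-1 term: 1/12 · (3675.00 − 192.000) = 290.250.

S_1 ≈ 396116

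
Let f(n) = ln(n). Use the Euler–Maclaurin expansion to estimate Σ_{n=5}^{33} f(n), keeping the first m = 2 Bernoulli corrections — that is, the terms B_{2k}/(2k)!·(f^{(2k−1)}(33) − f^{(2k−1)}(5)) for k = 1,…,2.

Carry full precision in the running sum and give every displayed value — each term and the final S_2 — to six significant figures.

S_2 ≈ 81.8764

∫_5^33 ln(x) dx evaluates to 79.3376.
Boundary: ½(f(5) + f(33)) = ½(1.60944 + 3.49651) = 2.55297.
Running total after boundary: 81.8905.
k=1: B_{2}/(2)! × [f^{(1)}(33) − f^{(1)}(5)] = 1/12 × (0.0303030 − 0.200000) = -0.0141414.
After k=1: 81.8764.
k=2: B_{4}/(4)! × [f^{(3)}(33) − f^{(3)}(5)] = −1/720 × (5.56529e-05 − 0.0160000) = 2.21449e-05.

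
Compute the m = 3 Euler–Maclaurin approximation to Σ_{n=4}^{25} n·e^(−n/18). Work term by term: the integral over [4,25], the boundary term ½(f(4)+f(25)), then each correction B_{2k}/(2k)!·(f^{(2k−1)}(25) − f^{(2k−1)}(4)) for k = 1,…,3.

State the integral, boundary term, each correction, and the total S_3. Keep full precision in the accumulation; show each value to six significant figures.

∫_4^25 x·e^(−x/18) dx evaluates to 124.093.
½[f(4) + f(25)] = ½[3.20295 + 6.23381] = 4.71838.
Integral + boundary = 128.812.
Order-1 term: 1/12 · (-0.0969703 − 0.622796) = -0.0599805.
Partial sum through k=1: 128.752.
Order-2 term: −1/720 · (0.00123992 − 0.00686503) = 7.81266e-06.
Partial sum through k=2: 128.752.
Order-3 term: 1/30240 · (8.57757e-06 − 3.64440e-05) = -9.21509e-10.

S_3 ≈ 128.752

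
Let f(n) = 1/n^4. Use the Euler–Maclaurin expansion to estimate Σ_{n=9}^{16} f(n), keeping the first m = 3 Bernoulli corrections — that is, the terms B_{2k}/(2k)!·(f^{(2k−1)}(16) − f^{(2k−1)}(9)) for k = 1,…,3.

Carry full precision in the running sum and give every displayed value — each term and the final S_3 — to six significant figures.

S_3 ≈ 0.000464998

∫_9^16 1/x^4 dx evaluates to 0.000375867.
½[f(9) + f(16)] = ½[0.000152416 + 1.52588e-05] = 8.38373e-05.
Integral + boundary = 0.000459704.
k=1: B_{2}/(2)! × [f^{(1)}(16) − f^{(1)}(9)] = 1/12 × (-3.81470e-06 − (-6.77404e-05)) = 5.32714e-06.
Partial sum through k=1: 0.000465032.
k=2: B_{4}/(4)! × [f^{(3)}(16) − f^{(3)}(9)] = −1/720 × (-4.47035e-07 − (-2.50890e-05)) = -3.42250e-08.
Partial sum through k=2: 0.000464997.
k=3: B_{6}/(6)! × [f^{(5)}(16) − f^{(5)}(9)] = 1/30240 × (-9.77889e-08 − (-1.73455e-05)) = 5.70361e-10.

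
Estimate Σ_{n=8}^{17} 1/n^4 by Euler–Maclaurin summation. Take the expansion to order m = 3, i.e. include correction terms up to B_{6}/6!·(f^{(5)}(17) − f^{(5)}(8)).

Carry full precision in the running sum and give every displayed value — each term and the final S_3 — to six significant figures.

S_3 ≈ 0.000721112

The integral term ∫_8^17 1/x^4 dx = 0.000583194.
Boundary: ½(f(8) + f(17)) = ½(0.000244141 + 1.19730e-05) = 0.000128057.
Integral + boundary = 0.000711251.
Order-1 term: 1/12 · (-2.81719e-06 − (-0.000122070)) = 9.93776e-06.
After k=1: 0.000721189.
Order-2 term: −1/720 · (-2.92441e-07 − (-5.72205e-05)) = -7.90667e-08.
After k=2: 0.000721110.
Order-3 term: 1/30240 · (-5.66668e-08 − (-5.00679e-05)) = 1.65381e-09.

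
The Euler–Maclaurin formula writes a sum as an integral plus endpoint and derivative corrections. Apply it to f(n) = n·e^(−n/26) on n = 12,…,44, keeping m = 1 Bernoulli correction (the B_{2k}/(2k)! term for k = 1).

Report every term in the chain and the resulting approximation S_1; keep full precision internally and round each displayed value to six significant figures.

S_1 ≈ 295.491

Integral: ∫_12^44 x·e^(−x/26) dx = 287.698.
½[f(12) + f(44)] = ½[7.56376 + 8.10014] = 7.83195.
So far: 295.530.
k=1: B_{2}/(2)! × [f^{(1)}(44) − f^{(1)}(12)] = 1/12 × (-0.127450 − 0.339399) = -0.0389041.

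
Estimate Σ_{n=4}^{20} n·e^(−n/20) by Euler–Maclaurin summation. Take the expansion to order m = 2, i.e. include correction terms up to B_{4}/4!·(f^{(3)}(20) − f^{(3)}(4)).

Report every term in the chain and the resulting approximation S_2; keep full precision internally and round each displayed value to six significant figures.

S_2 ≈ 103.949

∫_4^20 x·e^(−x/20) dx evaluates to 98.6872.
Endpoint term: (f(4) + f(20))/2 = (3.27492 + 7.35759)/2 = 5.31626.
Integral + boundary = 104.003.
Correction k=1: B_{2}/2! · (f^{(1)}(20) − f^{(1)}(4)) = 1/12 · (0.00000 − 0.654985) = -0.0545821.
Partial sum through k=1: 103.949.
Correction k=2: B_{4}/4! · (f^{(3)}(20) − f^{(3)}(4)) = −1/720 · (0.00183940 − 0.00573112) = 5.40516e-06.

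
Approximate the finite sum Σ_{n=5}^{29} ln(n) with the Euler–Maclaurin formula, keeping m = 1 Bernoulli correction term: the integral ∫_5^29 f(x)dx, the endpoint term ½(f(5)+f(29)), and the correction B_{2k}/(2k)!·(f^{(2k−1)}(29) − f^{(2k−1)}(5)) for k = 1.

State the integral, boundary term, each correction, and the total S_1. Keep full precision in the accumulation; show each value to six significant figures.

S_1 ≈ 68.0790

The integral term ∫_5^29 ln(x) dx = 65.6044.
Boundary: ½(f(5) + f(29)) = ½(1.60944 + 3.36730) = 2.48837.
So far: 68.0928.
Order-1 term: 1/12 · (0.0344828 − 0.200000) = -0.0137931.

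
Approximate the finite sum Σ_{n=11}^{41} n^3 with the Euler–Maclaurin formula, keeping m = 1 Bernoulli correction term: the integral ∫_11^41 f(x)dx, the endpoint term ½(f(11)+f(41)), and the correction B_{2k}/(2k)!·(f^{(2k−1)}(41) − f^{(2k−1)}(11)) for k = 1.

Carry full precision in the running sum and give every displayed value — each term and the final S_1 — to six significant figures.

∫_11^41 x^3 dx evaluates to 702780.
Endpoint term: (f(11) + f(41))/2 = (1331.00 + 68921.0)/2 = 35126.0.
Running total after boundary: 737906.
Correction k=1: B_{2}/2! · (f^{(1)}(41) − f^{(1)}(11)) = 1/12 · (5043.00 − 363.000) = 390.000.

S_1 ≈ 738296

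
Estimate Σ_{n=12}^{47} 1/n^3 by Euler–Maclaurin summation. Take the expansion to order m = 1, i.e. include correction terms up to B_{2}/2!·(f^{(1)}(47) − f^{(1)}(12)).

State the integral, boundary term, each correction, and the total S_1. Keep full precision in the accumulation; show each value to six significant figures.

S_1 ≈ 0.00355205

∫_12^47 1/x^3 dx evaluates to 0.00324588.
Boundary: ½(f(12) + f(47)) = ½(0.000578704 + 9.63178e-06) = 0.000294168.
Integral + boundary = 0.00354004.
Correction k=1: B_{2}/2! · (f^{(1)}(47) − f^{(1)}(12)) = 1/12 · (-6.14794e-07 − (-0.000144676)) = 1.20051e-05.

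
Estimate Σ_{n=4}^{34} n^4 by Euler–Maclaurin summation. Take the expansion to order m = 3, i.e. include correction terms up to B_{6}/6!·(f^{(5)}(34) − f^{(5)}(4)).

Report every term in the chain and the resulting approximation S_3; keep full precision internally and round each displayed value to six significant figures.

Integral: ∫_4^34 x^4 dx = 9.08688e+06.
Endpoint term: (f(4) + f(34))/2 = (256.000 + 1.33634e+06)/2 = 668296.
Integral + boundary = 9.75518e+06.
Correction k=1: B_{2}/2! · (f^{(1)}(34) − f^{(1)}(4)) = 1/12 · (157216 − 256.000) = 13080.0.
Running total after k=1: 9.76826e+06.
Correction k=2: B_{4}/4! · (f^{(3)}(34) − f^{(3)}(4)) = −1/720 · (816.000 − 96.0000) = -1.00000.
Running total after k=2: 9.76826e+06.
Correction k=3: B_{6}/6! · (f^{(5)}(34) − f^{(5)}(4)) = 1/30240 · (0.00000 − 0.00000) = 0.00000.

S_3 ≈ 9.76826e+06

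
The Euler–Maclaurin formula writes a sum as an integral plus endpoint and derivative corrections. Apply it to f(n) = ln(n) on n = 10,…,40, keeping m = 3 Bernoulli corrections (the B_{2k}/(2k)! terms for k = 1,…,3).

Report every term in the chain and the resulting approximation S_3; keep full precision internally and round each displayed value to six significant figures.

∫_10^40 ln(x) dx evaluates to 94.5293.
½[f(10) + f(40)] = ½[2.30259 + 3.68888] = 2.99573.
Integral + boundary = 97.5251.
Order-1 term: 1/12 · (0.0250000 − 0.100000) = -0.00625000.
Partial sum through k=1: 97.5188.
Order-2 term: −1/720 · (3.12500e-05 − 0.00200000) = 2.73437e-06.
Partial sum through k=2: 97.5188.
Order-3 term: 1/30240 · (2.34375e-07 − 0.000240000) = -7.92876e-09.

S_3 ≈ 97.5188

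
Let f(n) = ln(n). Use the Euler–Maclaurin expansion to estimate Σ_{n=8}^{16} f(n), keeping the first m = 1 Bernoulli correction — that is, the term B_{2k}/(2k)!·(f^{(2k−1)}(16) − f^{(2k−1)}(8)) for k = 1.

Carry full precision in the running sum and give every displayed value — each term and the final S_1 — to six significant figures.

S_1 ≈ 22.1467

Integral: ∫_8^16 ln(x) dx = 19.7259.
½[f(8) + f(16)] = ½[2.07944 + 2.77259] = 2.42602.
Running total after boundary: 22.1519.
Correction k=1: B_{2}/2! · (f^{(1)}(16) − f^{(1)}(8)) = 1/12 · (0.0625000 − 0.125000) = -0.00520833.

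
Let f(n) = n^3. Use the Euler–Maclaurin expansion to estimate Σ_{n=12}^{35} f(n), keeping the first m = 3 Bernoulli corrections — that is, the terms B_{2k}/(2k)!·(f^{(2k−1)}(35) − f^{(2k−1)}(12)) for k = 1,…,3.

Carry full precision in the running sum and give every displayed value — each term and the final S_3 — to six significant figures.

S_3 ≈ 392544

∫_12^35 x^3 dx evaluates to 369972.
½[f(12) + f(35)] = ½[1728.00 + 42875.0] = 22301.5.
So far: 392274.
Order-1 term: 1/12 · (3675.00 − 432.000) = 270.250.
Running total after k=1: 392544.
Order-2 term: −1/720 · (6.00000 − 6.00000) = 0.00000.
Running total after k=2: 392544.
Order-3 term: 1/30240 · (0.00000 − 0.00000) = 0.00000.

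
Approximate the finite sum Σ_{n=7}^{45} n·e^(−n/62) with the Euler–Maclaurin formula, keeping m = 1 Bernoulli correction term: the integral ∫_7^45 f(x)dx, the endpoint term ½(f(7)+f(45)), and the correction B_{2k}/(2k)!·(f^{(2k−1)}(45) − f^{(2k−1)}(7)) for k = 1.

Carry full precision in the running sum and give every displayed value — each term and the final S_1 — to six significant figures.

S_1 ≈ 624.809

The integral term ∫_7^45 x·e^(−x/62) dx = 610.849.
Endpoint term: (f(7) + f(45))/2 = (6.25266 + 21.7770)/2 = 14.0148.
Integral + boundary = 624.864.
Order-1 term: 1/12 · (0.132692 − 0.792388) = -0.0549747.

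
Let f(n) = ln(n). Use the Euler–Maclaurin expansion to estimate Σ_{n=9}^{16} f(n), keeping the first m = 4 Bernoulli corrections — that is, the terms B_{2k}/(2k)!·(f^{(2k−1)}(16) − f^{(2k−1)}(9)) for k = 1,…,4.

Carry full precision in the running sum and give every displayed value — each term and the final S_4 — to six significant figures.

S_4 ≈ 20.0673

∫_9^16 ln(x) dx evaluates to 17.5864.
½[f(9) + f(16)] = ½[2.19722 + 2.77259] = 2.48491.
So far: 20.0713.
Correction k=1: B_{2}/2! · (f^{(1)}(16) − f^{(1)}(9)) = 1/12 · (0.0625000 − 0.111111) = -0.00405093.
Running total after k=1: 20.0673.
Correction k=2: B_{4}/4! · (f^{(3)}(16) − f^{(3)}(9)) = −1/720 · (0.000488281 − 0.00274348) = 3.13223e-06.
Running total after k=2: 20.0673.
Correction k=3: B_{6}/6! · (f^{(5)}(16) − f^{(5)}(9)) = 1/30240 · (2.28882e-05 − 0.000406442) = -1.26837e-08.
Running total after k=3: 20.0673.
Correction k=4: B_{8}/8! · (f^{(7)}(16) − f^{(7)}(9)) = −1/1209600 · (2.68221e-06 − 0.000150534) = 1.22232e-10.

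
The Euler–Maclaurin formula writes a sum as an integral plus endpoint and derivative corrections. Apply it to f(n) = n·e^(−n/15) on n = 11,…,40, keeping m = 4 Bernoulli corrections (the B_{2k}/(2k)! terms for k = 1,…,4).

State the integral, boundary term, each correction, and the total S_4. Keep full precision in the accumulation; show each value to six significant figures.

S_4 ≈ 134.006

∫_11^40 x·e^(−x/15) dx evaluates to 129.995.
½[f(11) + f(40)] = ½[5.28336 + 2.77934] = 4.03135.
Integral + boundary = 134.027.
k=1: B_{2}/(2)! × [f^{(1)}(40) − f^{(1)}(11)] = 1/12 × (-0.115806 − 0.128081) = -0.0203239.
After k=1: 134.006.
k=2: B_{4}/(4)! × [f^{(3)}(40) − f^{(3)}(11)] = −1/720 × (0.000102938 − 0.00483863) = 6.57735e-06.
After k=2: 134.006.
k=3: B_{6}/(6)! × [f^{(5)}(40) − f^{(5)}(11)] = 1/30240 × (3.20253e-06 − 4.04801e-05) = -1.23272e-09.
After k=3: 134.006.
k=4: B_{8}/(8)! × [f^{(7)}(40) − f^{(7)}(11)] = −1/1209600 × (2.64336e-08 − 2.64245e-07) = 1.96603e-13.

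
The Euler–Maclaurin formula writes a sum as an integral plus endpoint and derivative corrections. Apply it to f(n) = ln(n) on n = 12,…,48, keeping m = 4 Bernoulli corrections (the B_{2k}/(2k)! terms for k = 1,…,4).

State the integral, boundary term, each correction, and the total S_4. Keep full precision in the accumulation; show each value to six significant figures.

Integral: ∫_12^48 ln(x) dx = 119.999.
Boundary: ½(f(12) + f(48)) = ½(2.48491 + 3.87120) = 3.17805.
Integral + boundary = 123.177.
Order-1 term: 1/12 · (0.0208333 − 0.0833333) = -0.00520833.
Partial sum through k=1: 123.172.
Order-2 term: −1/720 · (1.80845e-05 − 0.00115741) = 1.58239e-06.
Partial sum through k=2: 123.172.
Order-3 term: 1/30240 · (9.41901e-08 − 9.64506e-05) = -3.18639e-09.
Partial sum through k=3: 123.172.
Order-4 term: −1/1209600 · (1.22643e-09 − 2.00939e-05) = 1.66110e-11.

S_4 ≈ 123.172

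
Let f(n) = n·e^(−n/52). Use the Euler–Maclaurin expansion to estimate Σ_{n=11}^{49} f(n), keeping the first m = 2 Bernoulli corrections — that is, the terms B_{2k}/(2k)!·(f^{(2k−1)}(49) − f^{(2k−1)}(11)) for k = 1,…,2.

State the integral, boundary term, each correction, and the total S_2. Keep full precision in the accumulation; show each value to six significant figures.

S_2 ≈ 618.492

∫_11^49 x·e^(−x/52) dx evaluates to 604.543.
½[f(11) + f(49)] = ½[8.90272 + 19.0966] = 13.9997.
Integral + boundary = 618.543.
k=1: B_{2}/(2)! × [f^{(1)}(49) − f^{(1)}(11)] = 1/12 × (0.0224843 − 0.638132) = -0.0513040.
After k=1: 618.492.
k=2: B_{4}/(4)! × [f^{(3)}(49) − f^{(3)}(11)] = −1/720 × (0.000296575 − 0.000834618) = 7.47282e-07.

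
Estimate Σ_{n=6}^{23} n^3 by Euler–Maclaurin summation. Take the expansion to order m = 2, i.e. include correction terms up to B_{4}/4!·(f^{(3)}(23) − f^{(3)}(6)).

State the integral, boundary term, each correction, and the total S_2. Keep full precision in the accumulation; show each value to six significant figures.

∫_6^23 x^3 dx evaluates to 69636.2.
Boundary: ½(f(6) + f(23)) = ½(216.000 + 12167.0) = 6191.50.
Integral + boundary = 75827.8.
Order-1 term: 1/12 · (1587.00 − 108.000) = 123.250.
Running total after k=1: 75951.0.
Order-2 term: −1/720 · (6.00000 − 6.00000) = 0.00000.

S_2 ≈ 75951.0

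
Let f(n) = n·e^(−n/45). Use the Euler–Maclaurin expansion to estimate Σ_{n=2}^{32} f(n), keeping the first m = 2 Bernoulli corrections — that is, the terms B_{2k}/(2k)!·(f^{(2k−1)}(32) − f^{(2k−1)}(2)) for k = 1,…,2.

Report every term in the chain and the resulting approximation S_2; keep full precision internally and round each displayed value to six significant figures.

∫_2^32 x·e^(−x/45) dx evaluates to 321.403.
½[f(2) + f(32)] = ½[1.91306 + 15.7151] = 8.81410.
So far: 330.217.
k=1: B_{2}/(2)! × [f^{(1)}(32) − f^{(1)}(2)] = 1/12 × (0.141873 − 0.914016) = -0.0643453.
After k=1: 330.153.
k=2: B_{4}/(4)! × [f^{(3)}(32) − f^{(3)}(2)] = −1/720 × (0.000555096 − 0.00139609) = 1.16804e-06.

S_2 ≈ 330.153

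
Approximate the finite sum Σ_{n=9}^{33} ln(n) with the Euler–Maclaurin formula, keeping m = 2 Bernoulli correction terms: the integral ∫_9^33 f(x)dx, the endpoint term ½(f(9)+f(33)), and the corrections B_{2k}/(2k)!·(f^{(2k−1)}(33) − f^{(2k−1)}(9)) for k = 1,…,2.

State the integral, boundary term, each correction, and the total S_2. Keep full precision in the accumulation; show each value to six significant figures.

S_2 ≈ 74.4499

The integral term ∫_9^33 ln(x) dx = 71.6097.
Endpoint term: (f(9) + f(33))/2 = (2.19722 + 3.49651)/2 = 2.84687.
Integral + boundary = 74.4566.
Correction k=1: B_{2}/2! · (f^{(1)}(33) − f^{(1)}(9)) = 1/12 · (0.0303030 − 0.111111) = -0.00673401.
Partial sum through k=1: 74.4499.
Correction k=2: B_{4}/4! · (f^{(3)}(33) − f^{(3)}(9)) = −1/720 · (5.56529e-05 − 0.00274348) = 3.73310e-06.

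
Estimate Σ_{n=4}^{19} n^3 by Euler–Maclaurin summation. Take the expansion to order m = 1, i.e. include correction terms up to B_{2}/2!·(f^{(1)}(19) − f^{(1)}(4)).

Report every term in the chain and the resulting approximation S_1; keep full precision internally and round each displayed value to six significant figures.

∫_4^19 x^3 dx evaluates to 32516.2.
Endpoint term: (f(4) + f(19))/2 = (64.0000 + 6859.00)/2 = 3461.50.
So far: 35977.8.
Order-1 term: 1/12 · (1083.00 − 48.0000) = 86.2500.

S_1 ≈ 36064.0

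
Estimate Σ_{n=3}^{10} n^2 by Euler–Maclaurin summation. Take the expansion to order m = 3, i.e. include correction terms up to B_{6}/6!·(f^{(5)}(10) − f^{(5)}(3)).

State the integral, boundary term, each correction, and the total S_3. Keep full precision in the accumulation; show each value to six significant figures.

Integral: ∫_3^10 x^2 dx = 324.333.
½[f(3) + f(10)] = ½[9.00000 + 100.000] = 54.5000.
Integral + boundary = 378.833.
Correction k=1: B_{2}/2! · (f^{(1)}(10) − f^{(1)}(3)) = 1/12 · (20.0000 − 6.00000) = 1.16667.
Running total after k=1: 380.000.
Correction k=2: B_{4}/4! · (f^{(3)}(10) − f^{(3)}(3)) = −1/720 · (0.00000 − 0.00000) = 0.00000.
Running total after k=2: 380.000.
Correction k=3: B_{6}/6! · (f^{(5)}(10) − f^{(5)}(3)) = 1/30240 · (0.00000 − 0.00000) = 0.00000.

S_3 ≈ 380.000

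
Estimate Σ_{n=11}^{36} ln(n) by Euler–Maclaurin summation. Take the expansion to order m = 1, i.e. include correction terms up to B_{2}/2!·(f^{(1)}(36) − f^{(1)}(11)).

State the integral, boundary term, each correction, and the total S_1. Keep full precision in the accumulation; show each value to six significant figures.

S_1 ≈ 80.6153

Integral: ∫_11^36 ln(x) dx = 77.6298.
Endpoint term: (f(11) + f(36))/2 = (2.39790 + 3.58352)/2 = 2.99071.
So far: 80.6205.
Order-1 term: 1/12 · (0.0277778 − 0.0909091) = -0.00526094.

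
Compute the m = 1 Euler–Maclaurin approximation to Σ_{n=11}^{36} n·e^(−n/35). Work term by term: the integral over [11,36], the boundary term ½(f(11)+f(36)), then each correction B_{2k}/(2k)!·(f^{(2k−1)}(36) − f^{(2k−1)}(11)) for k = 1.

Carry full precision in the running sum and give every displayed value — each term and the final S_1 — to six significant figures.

The integral term ∫_11^36 x·e^(−x/35) dx = 287.369.
Boundary: ½(f(11) + f(36)) = ½(8.03341 + 12.8706) = 10.4520.
Running total after boundary: 297.821.
k=1: B_{2}/(2)! × [f^{(1)}(36) − f^{(1)}(11)] = 1/12 × (-0.0102148 − 0.500784) = -0.0425833.

S_1 ≈ 297.779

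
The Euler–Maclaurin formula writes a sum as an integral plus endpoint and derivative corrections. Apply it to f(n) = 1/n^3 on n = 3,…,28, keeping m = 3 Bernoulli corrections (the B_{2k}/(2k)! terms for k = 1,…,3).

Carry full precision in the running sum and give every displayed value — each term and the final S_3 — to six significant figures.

Integral: ∫_3^28 1/x^3 dx = 0.0549178.
½[f(3) + f(28)] = ½[0.0370370 + 4.55539e-05] = 0.0185413.
Integral + boundary = 0.0734591.
Correction k=1: B_{2}/2! · (f^{(1)}(28) − f^{(1)}(3)) = 1/12 · (-4.88078e-06 − (-0.0370370)) = 0.00308601.
After k=1: 0.0765451.
Correction k=2: B_{4}/4! · (f^{(3)}(28) − f^{(3)}(3)) = −1/720 · (-1.24510e-07 − (-0.0823045)) = -0.000114312.
After k=2: 0.0764308.
Correction k=3: B_{6}/6! · (f^{(5)}(28) − f^{(5)}(3)) = 1/30240 · (-6.67016e-09 − (-0.384088)) = 1.27013e-05.

S_3 ≈ 0.0764435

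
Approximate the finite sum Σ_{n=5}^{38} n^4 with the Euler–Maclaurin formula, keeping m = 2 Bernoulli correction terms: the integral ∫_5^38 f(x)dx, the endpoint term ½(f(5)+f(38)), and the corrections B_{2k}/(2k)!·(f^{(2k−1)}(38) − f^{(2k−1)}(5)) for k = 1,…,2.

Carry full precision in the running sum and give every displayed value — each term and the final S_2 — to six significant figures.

Integral: ∫_5^38 x^4 dx = 1.58464e+07.
Endpoint term: (f(5) + f(38))/2 = (625.000 + 2.08514e+06)/2 = 1.04288e+06.
Integral + boundary = 1.68893e+07.
k=1: B_{2}/(2)! × [f^{(1)}(38) − f^{(1)}(5)] = 1/12 × (219488 − 500.000) = 18249.0.
Partial sum through k=1: 1.69075e+07.
k=2: B_{4}/(4)! × [f^{(3)}(38) − f^{(3)}(5)] = −1/720 × (912.000 − 120.000) = -1.10000.

S_2 ≈ 1.69075e+07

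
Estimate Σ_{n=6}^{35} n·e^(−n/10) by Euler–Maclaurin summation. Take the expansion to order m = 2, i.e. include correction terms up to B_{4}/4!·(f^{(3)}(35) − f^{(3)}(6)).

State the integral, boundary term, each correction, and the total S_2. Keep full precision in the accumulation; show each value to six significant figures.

S_2 ≈ 76.3714

Integral: ∫_6^35 x·e^(−x/10) dx = 74.2210.
Boundary: ½(f(6) + f(35)) = ½(3.29287 + 1.05691) = 2.17489.
Running total after boundary: 76.3959.
Order-1 term: 1/12 · (-0.0754935 − 0.219525) = -0.0245848.
After k=1: 76.3713.
Order-2 term: −1/720 · (-0.000150987 − 0.0131715) = 1.85034e-05.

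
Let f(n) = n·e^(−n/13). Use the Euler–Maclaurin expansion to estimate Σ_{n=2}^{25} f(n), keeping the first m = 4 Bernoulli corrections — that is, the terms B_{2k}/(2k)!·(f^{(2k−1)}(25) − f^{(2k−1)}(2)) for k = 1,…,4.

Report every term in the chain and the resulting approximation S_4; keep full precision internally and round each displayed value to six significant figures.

S_4 ≈ 97.6051

∫_2^25 x·e^(−x/13) dx evaluates to 94.9924.
Boundary: ½(f(2) + f(25)) = ½(1.71481 + 3.65391) = 2.68436.
So far: 97.6768.
k=1: B_{2}/(2)! × [f^{(1)}(25) − f^{(1)}(2)] = 1/12 × (-0.134914 − 0.725496) = -0.0717008.
After k=1: 97.6051.
k=2: B_{4}/(4)! × [f^{(3)}(25) − f^{(3)}(2)] = −1/720 × (0.000931357 − 0.0144397) = 1.87615e-05.
After k=2: 97.6051.
k=3: B_{6}/(6)! × [f^{(5)}(25) − f^{(5)}(2)] = 1/30240 × (1.57457e-05 − 0.000145482) = -4.29022e-09.
After k=3: 97.6051.
k=4: B_{8}/(8)! × [f^{(7)}(25) − f^{(7)}(2)] = −1/1209600 × (1.53730e-07 − 1.21611e-06) = 8.78288e-13.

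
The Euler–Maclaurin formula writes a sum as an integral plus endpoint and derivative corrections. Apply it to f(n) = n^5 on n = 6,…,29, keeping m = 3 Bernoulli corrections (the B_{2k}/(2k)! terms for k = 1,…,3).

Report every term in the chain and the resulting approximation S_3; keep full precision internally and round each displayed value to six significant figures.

The integral term ∫_6^29 x^5 dx = 9.91294e+07.
Boundary: ½(f(6) + f(29)) = ½(7776.00 + 2.05111e+07) = 1.02595e+07.
Running total after boundary: 1.09389e+08.
k=1: B_{2}/(2)! × [f^{(1)}(29) − f^{(1)}(6)] = 1/12 × (3.53640e+06 − 6480.00) = 294160.
Partial sum through k=1: 1.09683e+08.
k=2: B_{4}/(4)! × [f^{(3)}(29) − f^{(3)}(6)] = −1/720 × (50460.0 − 2160.00) = -67.0833.
Partial sum through k=2: 1.09683e+08.
k=3: B_{6}/(6)! × [f^{(5)}(29) − f^{(5)}(6)] = 1/30240 × (120.000 − 120.000) = 0.00000.

S_3 ≈ 1.09683e+08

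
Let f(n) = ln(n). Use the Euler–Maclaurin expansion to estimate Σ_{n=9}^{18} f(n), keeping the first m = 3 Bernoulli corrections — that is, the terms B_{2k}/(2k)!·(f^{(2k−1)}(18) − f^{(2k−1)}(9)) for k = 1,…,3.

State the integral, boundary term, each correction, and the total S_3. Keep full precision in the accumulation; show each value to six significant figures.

∫_9^18 ln(x) dx evaluates to 23.2517.
½[f(9) + f(18)] = ½[2.19722 + 2.89037] = 2.54380.
Integral + boundary = 25.7955.
k=1: B_{2}/(2)! × [f^{(1)}(18) − f^{(1)}(9)] = 1/12 × (0.0555556 − 0.111111) = -0.00462963.
Running total after k=1: 25.7908.
k=2: B_{4}/(4)! × [f^{(3)}(18) − f^{(3)}(9)] = −1/720 × (0.000342936 − 0.00274348) = 3.33410e-06.
Running total after k=2: 25.7908.
k=3: B_{6}/(6)! × [f^{(5)}(18) − f^{(5)}(9)] = 1/30240 × (1.27013e-05 − 0.000406442) = -1.30205e-08.

S_3 ≈ 25.7908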